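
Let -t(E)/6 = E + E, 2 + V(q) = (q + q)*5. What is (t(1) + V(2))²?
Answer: 36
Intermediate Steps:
V(q) = -2 + 10*q (V(q) = -2 + (q + q)*5 = -2 + (2*q)*5 = -2 + 10*q)
t(E) = -12*E (t(E) = -6*(E + E) = -12*E)
(t(1) + V(2))² = (-12*1 + (-2 + 10*2))² = (-12 + (-2 + 20))² = (-12 + 18)² = 6² = 36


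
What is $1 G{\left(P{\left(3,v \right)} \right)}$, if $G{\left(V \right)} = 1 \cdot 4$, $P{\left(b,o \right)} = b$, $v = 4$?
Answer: $4$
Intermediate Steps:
$G{\left(V \right)} = 4$
$1 G{\left(P{\left(3,v \right)} \right)} = 1 \cdot 4 = 4$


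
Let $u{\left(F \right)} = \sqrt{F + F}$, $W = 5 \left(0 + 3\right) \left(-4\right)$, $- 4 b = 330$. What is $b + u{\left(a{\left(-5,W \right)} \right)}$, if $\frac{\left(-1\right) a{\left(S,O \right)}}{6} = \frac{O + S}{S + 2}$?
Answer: $- \frac{165}{2} + 2 i \sqrt{65} \approx -82.5 + 16.125 i$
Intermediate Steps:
$b = - \frac{165}{2}$ ($b = \left(- \frac{1}{4}\right) 330 = - \frac{165}{2} \approx -82.5$)
$W = -60$ ($W = 5 \cdot 3 \left(-4\right) = 15 \left(-4\right) = -60$)
$a{\left(S,O \right)} = - \frac{6 \left(O + S\right)}{2 + S}$ ($a{\left(S,O \right)} = - 6 \frac{O + S}{S + 2} = - 6 \frac{O + S}{2 + S} = - \frac{6 \left(O + S\right)}{2 + S}$)
$u{\left(F \right)} = \sqrt{2} \sqrt{F}$ ($u{\left(F \right)} = \sqrt{2 F} = \sqrt{2} \sqrt{F}$)
$b + u{\left(a{\left(-5,W \right)} \right)} = - \frac{165}{2} + \sqrt{2} \sqrt{\frac{6 \left(\left(-1\right) \left(-60\right) - -5\right)}{2 - 5}} = - \frac{165}{2} + \sqrt{2} \sqrt{\frac{6 \left(60 + 5\right)}{-3}} = - \frac{165}{2} + \sqrt{2} \sqrt{6 \left(- \frac{1}{3}\right) 65} = - \frac{165}{2} + \sqrt{2} \sqrt{-130} = - \frac{165}{2} + \sqrt{2} i \sqrt{130} = - \frac{165}{2} + 2 i \sqrt{65}$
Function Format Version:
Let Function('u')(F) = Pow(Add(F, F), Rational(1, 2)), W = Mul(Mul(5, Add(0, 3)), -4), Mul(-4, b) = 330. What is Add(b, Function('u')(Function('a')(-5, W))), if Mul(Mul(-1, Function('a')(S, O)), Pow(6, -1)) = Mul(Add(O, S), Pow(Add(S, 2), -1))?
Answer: Add(Rational(-165, 2), Mul(2, I, Pow(65, Rational(1, 2)))) ≈ Add(-82.500, Mul(16.125, I))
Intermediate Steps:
b = Rational(-165, 2) (b = Mul(Rational(-1, 4), 330) = Rational(-165, 2) ≈ -82.500)
W = -60 (W = Mul(Mul(5, 3), -4) = Mul(15, -4) = -60)
Function('a')(S, O) = Mul(-6, Pow(Add(2, S), -1), Add(O, S)) (Function('a')(S, O) = Mul(-6, Mul(Add(O, S), Pow(Add(S, 2), -1))) = Mul(-6, Mul(Add(O, S), Pow(Add(2, S), -1))) = Mul(-6, Mul(Pow(Add(2, S), -1), Add(O, S))) = Mul(-6, Pow(Add(2, S), -1), Add(O, S)))
Function('u')(F) = Mul(Pow(2, Rational(1, 2)), Pow(F, Rational(1, 2))) (Function('u')(F) = Pow(Mul(2, F), Rational(1, 2)) = Mul(Pow(2, Rational(1, 2)), Pow(F, Rational(1, 2))))
Add(b, Function('u')(Function('a')(-5, W))) = Add(Rational(-165, 2), Mul(Pow(2, Rational(1, 2)), Pow(Mul(6, Pow(Add(2, -5), -1), Add(Mul(-1, -60), Mul(-1, -5))), Rational(1, 2)))) = Add(Rational(-165, 2), Mul(Pow(2, Rational(1, 2)), Pow(Mul(6, Pow(-3, -1), Add(60, 5)), Rational(1, 2)))) = Add(Rational(-165, 2), Mul(Pow(2, Rational(1, 2)), Pow(Mul(6, Rational(-1, 3), 65), Rational(1, 2)))) = Add(Rational(-165, 2), Mul(Pow(2, Rational(1, 2)), Pow(-130, Rational(1, 2)))) = Add(Rational(-165, 2), Mul(Pow(2, Rational(1, 2)), Mul(I, Pow(130, Rational(1, 2))))) = Add(Rational(-165, 2), Mul(2, I, Pow(65, Rational(1, 2))))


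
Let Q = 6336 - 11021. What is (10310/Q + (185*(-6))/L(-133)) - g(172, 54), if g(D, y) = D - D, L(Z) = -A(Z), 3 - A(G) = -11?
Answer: 505601/6559 ≈ 77.085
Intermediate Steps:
Q = -4685
A(G) = 14 (A(G) = 3 - 1*(-11) = 3 + 11 = 14)
L(Z) = -14 (L(Z) = -1*14 = -14)
g(D, y) = 0
(10310/Q + (185*(-6))/L(-133)) - g(172, 54) = (10310/(-4685) + (185*(-6))/(-14)) - 1*0 = (10310*(-1/4685) - 1110*(-1/14)) + 0 = (-2062/937 + 555/7) + 0 = 505601/6559 + 0 = 505601/6559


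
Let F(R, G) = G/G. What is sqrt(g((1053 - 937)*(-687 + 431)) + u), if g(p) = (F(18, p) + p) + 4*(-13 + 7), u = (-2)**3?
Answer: 9*I*sqrt(367) ≈ 172.42*I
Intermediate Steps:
u = -8
F(R, G) = 1
g(p) = -23 + p (g(p) = (1 + p) + 4*(-13 + 7) = (1 + p) + 4*(-6) = (1 + p) - 24 = -23 + p)
sqrt(g((1053 - 937)*(-687 + 431)) + u) = sqrt((-23 + (1053 - 937)*(-687 + 431)) - 8) = sqrt((-23 + 116*(-256)) - 8) = sqrt((-23 - 29696) - 8) = sqrt(-29719 - 8) = sqrt(-29727) = 9*I*sqrt(367)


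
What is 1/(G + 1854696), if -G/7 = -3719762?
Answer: 1/27893030 ≈ 3.5851e-8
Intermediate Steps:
G = 26038334 (G = -7*(-3719762) = 26038334)
1/(G + 1854696) = 1/(26038334 + 1854696) = 1/27893030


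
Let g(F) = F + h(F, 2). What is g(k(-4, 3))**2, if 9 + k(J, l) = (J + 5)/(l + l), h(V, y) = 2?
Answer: 1681/36 ≈ 46.694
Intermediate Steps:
k(J, l) = -9 + (5 + J)/(2*l) (k(J, l) = -9 + (J + 5)/(l + l) = -9 + (5 + J)/((2*l)) = -9 + (5 + J)*(1/(2*l)) = -9 + (5 + J)/(2*l))
g(F) = 2 + F (g(F) = F + 2 = 2 + F)
g(k(-4, 3))**2 = (2 + (1/2)*(5 - 4 - 18*3)/3)**2 = (2 + (1/2)*(1/3)*(5 - 4 - 54))**2 = (2 + (1/2)*(1/3)*(-53))**2 = (2 - 53/6)**2 = (-41/6)**2 = 1681/36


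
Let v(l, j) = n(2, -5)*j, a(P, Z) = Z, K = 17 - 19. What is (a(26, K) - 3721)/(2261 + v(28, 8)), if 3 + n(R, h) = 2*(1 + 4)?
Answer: -3723/2317 ≈ -1.6068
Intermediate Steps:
K = -2
n(R, h) = 7 (n(R, h) = -3 + 2*(1 + 4) = -3 + 2*5 = -3 + 10 = 7)
v(l, j) = 7*j
(a(26, K) - 3721)/(2261 + v(28, 8)) = (-2 - 3721)/(2261 + 7*8) = -3723/(2261 + 56) = -3723/2317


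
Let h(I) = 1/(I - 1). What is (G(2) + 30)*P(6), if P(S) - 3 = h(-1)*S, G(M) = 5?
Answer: 0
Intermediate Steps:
h(I) = 1/(-1 + I)
P(S) = 3 - S/2 (P(S) = 3 + S/(-1 - 1) = 3 + S/(-2) = 3 - S/2)
(G(2) + 30)*P(6) = (5 + 30)*(3 - ½*6) = 35*(3 - 3) = 35*0 = 0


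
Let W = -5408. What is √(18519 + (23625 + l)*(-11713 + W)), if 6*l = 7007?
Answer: I*√1697838322/2 ≈ 20602.0*I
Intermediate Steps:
l = 7007/6 (l = (⅙)*7007 = 7007/6 ≈ 1167.8)
√(18519 + (23625 + l)*(-11713 + W)) = √(18519 + (23625 + 7007/6)*(-11713 - 5408)) = √(18519 + (148757/6)*(-17121)) = √(18519 - 848956199/2) = √(-848919161/2) = I*√1697838322/2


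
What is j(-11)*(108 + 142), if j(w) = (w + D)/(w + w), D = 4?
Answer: 875/11 ≈ 79.545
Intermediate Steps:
j(w) = (4 + w)/(2*w) (j(w) = (w + 4)/(w + w) = (4 + w)/((2*w)) = (4 + w)*(1/(2*w)) = (4 + w)/(2*w))
j(-11)*(108 + 142) = ((½)*(4 - 11)/(-11))*(108 + 142) = ((½)*(-1/11)*(-7))*250 = (7/22)*250 = 875/11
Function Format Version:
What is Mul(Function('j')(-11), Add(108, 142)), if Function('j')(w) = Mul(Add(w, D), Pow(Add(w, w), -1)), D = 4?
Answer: Rational(875, 11) ≈ 79.545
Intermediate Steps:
Function('j')(w) = Mul(Rational(1, 2), Pow(w, -1), Add(4, w)) (Function('j')(w) = Mul(Add(w, 4), Pow(Add(w, w), -1)) = Mul(Add(4, w), Pow(Mul(2, w), -1)) = Mul(Add(4, w), Mul(Rational(1, 2), Pow(w, -1))) = Mul(Rational(1, 2), Pow(w, -1), Add(4, w)))
Mul(Function('j')(-11), Add(108, 142)) = Mul(Mul(Rational(1, 2), Pow(-11, -1), Add(4, -11)), Add(108, 142)) = Mul(Mul(Rational(1, 2), Rational(-1, 11), -7), 250) = Mul(Rational(7, 22), 250) = Rational(875, 11)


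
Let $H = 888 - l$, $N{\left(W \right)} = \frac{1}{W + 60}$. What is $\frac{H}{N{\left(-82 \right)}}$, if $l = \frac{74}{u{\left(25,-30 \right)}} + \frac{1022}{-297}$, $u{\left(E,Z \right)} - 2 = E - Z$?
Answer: $- \frac{10046152}{513} \approx -19583.0$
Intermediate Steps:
$u{\left(E,Z \right)} = 2 + E - Z$ ($u{\left(E,Z \right)} = 2 + \left(E - Z\right) = 2 + E - Z$)
$l = - \frac{12092}{5643}$ ($l = \frac{74}{2 + 25 - -30} + \frac{1022}{-297} = \frac{74}{2 + 25 + 30} + 1022 \left(- \frac{1}{297}\right) = \frac{74}{57} - \frac{1022}{297} = - \frac{12092}{5643} \approx -2.1428$)
$N{\left(W \right)} = \frac{1}{60 + W}$
$H = \frac{5023076}{5643}$ ($H = 888 - - \frac{12092}{5643} = 888 + \frac{12092}{5643} = \frac{5023076}{5643} \approx 890.14$)
$\frac{H}{N{\left(-82 \right)}} = \frac{5023076}{5643 \frac{1}{60 - 82}} = \frac{5023076}{5643 \frac{1}{-22}} = \frac{5023076}{5643 \left(- \frac{1}{22}\right)} = \frac{5023076}{5643} \left(-22\right) = - \frac{10046152}{513}$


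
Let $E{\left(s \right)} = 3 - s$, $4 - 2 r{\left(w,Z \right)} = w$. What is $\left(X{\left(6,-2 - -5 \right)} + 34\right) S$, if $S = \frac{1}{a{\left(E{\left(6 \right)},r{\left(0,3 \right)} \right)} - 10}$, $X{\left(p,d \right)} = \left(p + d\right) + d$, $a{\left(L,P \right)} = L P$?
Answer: $- \frac{23}{8} \approx -2.875$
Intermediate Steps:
$r{\left(w,Z \right)} = 2 - \frac{w}{2}$
$X{\left(p,d \right)} = p + 2 d$ ($X{\left(p,d \right)} = \left(d + p\right) + d = p + 2 d$)
$S = - \frac{1}{16}$ ($S = \frac{1}{\left(3 - 6\right) \left(2 - 0\right) - 10} = \frac{1}{\left(3 - 6\right) \left(2 + 0\right) - 10} = \frac{1}{\left(-3\right) 2 - 10} = \frac{1}{-6 - 10} = \frac{1}{-16} = - \frac{1}{16} \approx -0.0625$)
$\left(X{\left(6,-2 - -5 \right)} + 34\right) S = \left(\left(6 + 2 \left(-2 - -5\right)\right) + 34\right) \left(- \frac{1}{16}\right) = \left(\left(6 + 2 \left(-2 + 5\right)\right) + 34\right) \left(- \frac{1}{16}\right) = \left(\left(6 + 2 \cdot 3\right) + 34\right) \left(- \frac{1}{16}\right) = \left(\left(6 + 6\right) + 34\right) \left(- \frac{1}{16}\right) = \left(12 + 34\right) \left(- \frac{1}{16}\right) = 46 \left(- \frac{1}{16}\right) = - \frac{23}{8}$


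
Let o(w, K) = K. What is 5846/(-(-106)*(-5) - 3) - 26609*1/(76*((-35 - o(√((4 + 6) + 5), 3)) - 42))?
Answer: -21361083/3240640 ≈ -6.5916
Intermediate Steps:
5846/(-(-106)*(-5) - 3) - 26609*1/(76*((-35 - o(√((4 + 6) + 5), 3)) - 42)) = 5846/(-(-106)*(-5) - 3) - 26609*1/(76*((-35 - 1*3) - 42)) = 5846/(-53*10 - 3) - 26609*1/(76*((-35 - 3) - 42)) = 5846/(-530 - 3) - 26609*1/(76*(-38 - 42)) = 5846/(-533) - 26609/((-80*76)) = 5846*(-1/533) - 26609/(-6080) = -5846/533 - 26609*(-1/6080) = -5846/533 + 26609/6080 = -21361083/3240640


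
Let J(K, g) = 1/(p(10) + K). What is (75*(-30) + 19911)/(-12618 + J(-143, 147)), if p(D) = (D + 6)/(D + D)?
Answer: -1793853/1281629 ≈ -1.3997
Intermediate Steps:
p(D) = (6 + D)/(2*D) (p(D) = (6 + D)/((2*D)) = (6 + D)*(1/(2*D)) = (6 + D)/(2*D))
J(K, g) = 1/(⅘ + K) (J(K, g) = 1/((½)*(6 + 10)/10 + K) = 1/((½)*(⅒)*16 + K) = 1/(⅘ + K))
(75*(-30) + 19911)/(-12618 + J(-143, 147)) = (75*(-30) + 19911)/(-12618 + 5/(4 + 5*(-143))) = (-2250 + 19911)/(-12618 + 5/(4 - 715)) = 17661/(-12618 + 5/(-711)) = 17661/(-12618 + 5*(-1/711)) = 17661/(-12618 - 5/711) = 17661/(-8971403/711) = 17661*(-711/8971403) = -1793853/1281629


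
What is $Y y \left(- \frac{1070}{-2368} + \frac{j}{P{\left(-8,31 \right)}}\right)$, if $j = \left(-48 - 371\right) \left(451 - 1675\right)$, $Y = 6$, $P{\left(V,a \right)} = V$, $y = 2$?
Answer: $- \frac{227706459}{296} \approx -7.6928 \cdot 10^{5}$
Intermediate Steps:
$j = 512856$ ($j = \left(-419\right) \left(-1224\right) = 512856$)
$Y y \left(- \frac{1070}{-2368} + \frac{j}{P{\left(-8,31 \right)}}\right) = 6 \cdot 2 \left(- \frac{1070}{-2368} + \frac{512856}{-8}\right) = 12 \left(\left(-1070\right) \left(- \frac{1}{2368}\right) + 512856 \left(- \frac{1}{8}\right)\right) = 12 \left(\frac{535}{1184} - 64107\right) = 12 \left(- \frac{75902153}{1184}\right) = - \frac{227706459}{296}$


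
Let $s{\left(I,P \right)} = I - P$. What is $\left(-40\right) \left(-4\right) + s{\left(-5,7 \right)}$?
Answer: $148$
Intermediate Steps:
$\left(-40\right) \left(-4\right) + s{\left(-5,7 \right)} = \left(-40\right) \left(-4\right) - 12 = 160 - 12 = 148$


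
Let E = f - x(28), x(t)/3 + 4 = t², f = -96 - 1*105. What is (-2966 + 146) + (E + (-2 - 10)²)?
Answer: -5217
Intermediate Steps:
f = -201 (f = -96 - 105 = -201)
x(t) = -12 + 3*t²
E = -2541 (E = -201 - (-12 + 3*28²) = -201 - (-12 + 3*784) = -201 - (-12 + 2352) = -201 - 1*2340 = -201 - 2340 = -2541)
(-2966 + 146) + (E + (-2 - 10)²) = (-2966 + 146) + (-2541 + (-2 - 10)²) = -2820 + (-2541 + (-12)²) = -2820 + (-2541 + 144) = -2820 - 2397 = -5217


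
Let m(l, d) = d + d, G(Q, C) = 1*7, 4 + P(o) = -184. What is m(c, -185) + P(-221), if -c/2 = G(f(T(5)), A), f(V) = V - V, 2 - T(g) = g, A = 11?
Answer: -558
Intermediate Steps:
P(o) = -188 (P(o) = -4 - 184 = -188)
T(g) = 2 - g
f(V) = 0
G(Q, C) = 7
c = -14 (c = -2*7 = -14)
m(l, d) = 2*d
m(c, -185) + P(-221) = 2*(-185) - 188 = -370 - 188 = -558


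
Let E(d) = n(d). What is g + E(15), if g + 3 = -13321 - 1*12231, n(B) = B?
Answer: -25540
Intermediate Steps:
E(d) = d
g = -25555 (g = -3 + (-13321 - 1*12231) = -3 + (-13321 - 12231) = -3 - 25552 = -25555)
g + E(15) = -25555 + 15 = -25540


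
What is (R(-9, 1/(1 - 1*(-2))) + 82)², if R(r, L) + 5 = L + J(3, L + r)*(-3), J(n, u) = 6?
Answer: 31684/9 ≈ 3520.4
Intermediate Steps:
R(r, L) = -23 + L (R(r, L) = -5 + (L + 6*(-3)) = -5 + (L - 18) = -5 + (-18 + L) = -23 + L)
(R(-9, 1/(1 - 1*(-2))) + 82)² = ((-23 + 1/(1 - 1*(-2))) + 82)² = ((-23 + 1/(1 + 2)) + 82)² = ((-23 + 1/3) + 82)² = ((-23 + ⅓) + 82)² = (-68/3 + 82)² = (178/3)² = 31684/9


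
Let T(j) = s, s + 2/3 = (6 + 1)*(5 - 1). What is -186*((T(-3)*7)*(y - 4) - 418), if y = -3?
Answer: 326864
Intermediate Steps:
s = 82/3 (s = -2/3 + (6 + 1)*(5 - 1) = -2/3 + 7*4 = -2/3 + 28 = 82/3 ≈ 27.333)
T(j) = 82/3
-186*((T(-3)*7)*(y - 4) - 418) = -186*(((82/3)*7)*(-3 - 4) - 418) = -186*((574/3)*(-7) - 418) = -186*(-4018/3 - 418) = -186*(-5272/3) = 326864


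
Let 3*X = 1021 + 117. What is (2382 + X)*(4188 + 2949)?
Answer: 19707636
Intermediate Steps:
X = 1138/3 (X = (1021 + 117)/3 = (1/3)*1138 = 1138/3 ≈ 379.33)
(2382 + X)*(4188 + 2949) = (2382 + 1138/3)*(4188 + 2949) = (8284/3)*7137 = 19707636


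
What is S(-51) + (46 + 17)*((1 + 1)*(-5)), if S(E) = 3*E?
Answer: -783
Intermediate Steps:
S(-51) + (46 + 17)*((1 + 1)*(-5)) = 3*(-51) + (46 + 17)*((1 + 1)*(-5)) = -153 + 63*(2*(-5)) = -153 + 63*(-10) = -153 - 630 = -783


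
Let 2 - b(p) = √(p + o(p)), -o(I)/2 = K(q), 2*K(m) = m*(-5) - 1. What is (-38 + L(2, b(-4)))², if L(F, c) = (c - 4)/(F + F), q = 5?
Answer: (154 + √22)²/16 ≈ 1573.9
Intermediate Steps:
K(m) = -½ - 5*m/2 (K(m) = (m*(-5) - 1)/2 = (-5*m - 1)/2 = (-1 - 5*m)/2 = -½ - 5*m/2)
o(I) = 26 (o(I) = -2*(-½ - 5/2*5) = -2*(-½ - 25/2) = -2*(-13) = 26)
b(p) = 2 - √(26 + p) (b(p) = 2 - √(p + 26) = 2 - √(26 + p))
L(F, c) = (-4 + c)/(2*F) (L(F, c) = (-4 + c)/((2*F)) = (-4 + c)*(1/(2*F)) = (-4 + c)/(2*F))
(-38 + L(2, b(-4)))² = (-38 + (½)*(-4 + (2 - √(26 - 4)))/2)² = (-38 + (½)*(½)*(-4 + (2 - √22)))² = (-38 + (½)*(½)*(-2 - √22))² = (-38 + (-½ - √22/4))² = (-77/2 - √22/4)²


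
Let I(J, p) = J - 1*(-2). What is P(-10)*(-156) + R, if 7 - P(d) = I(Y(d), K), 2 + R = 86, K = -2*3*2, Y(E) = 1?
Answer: -540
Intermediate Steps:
K = -12 (K = -6*2 = -12)
I(J, p) = 2 + J (I(J, p) = J + 2 = 2 + J)
R = 84 (R = -2 + 86 = 84)
P(d) = 4 (P(d) = 7 - (2 + 1) = 7 - 1*3 = 7 - 3 = 4)
P(-10)*(-156) + R = 4*(-156) + 84 = -624 + 84 = -540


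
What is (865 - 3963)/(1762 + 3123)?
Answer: -3098/4885 ≈ -0.63419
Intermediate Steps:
(865 - 3963)/(1762 + 3123) = -3098/4885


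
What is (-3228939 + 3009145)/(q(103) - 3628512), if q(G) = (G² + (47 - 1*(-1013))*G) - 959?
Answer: 109897/1754841 ≈ 0.062625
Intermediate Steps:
q(G) = -959 + G² + 1060*G (q(G) = (G² + (47 + 1013)*G) - 959 = (G² + 1060*G) - 959 = -959 + G² + 1060*G)
(-3228939 + 3009145)/(q(103) - 3628512) = (-3228939 + 3009145)/((-959 + 103² + 1060*103) - 3628512) = -219794/((-959 + 10609 + 109180) - 3628512) = -219794/(118830 - 3628512) = -219794/(-3509682) = -219794*(-1/3509682) = 109897/1754841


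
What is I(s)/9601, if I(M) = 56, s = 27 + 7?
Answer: 56/9601 ≈ 0.0058327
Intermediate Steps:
s = 34
I(s)/9601 = 56/9601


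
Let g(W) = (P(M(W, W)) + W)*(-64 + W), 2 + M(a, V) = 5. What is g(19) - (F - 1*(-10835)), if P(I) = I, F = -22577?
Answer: 10752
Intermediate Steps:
M(a, V) = 3 (M(a, V) = -2 + 5 = 3)
g(W) = (-64 + W)*(3 + W) (g(W) = (3 + W)*(-64 + W) = (-64 + W)*(3 + W))
g(19) - (F - 1*(-10835)) = (-192 + 19**2 - 61*19) - (-22577 - 1*(-10835)) = (-192 + 361 - 1159) - (-22577 + 10835) = -990 - 1*(-11742) = -990 + 11742 = 10752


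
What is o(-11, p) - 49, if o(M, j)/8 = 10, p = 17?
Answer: 31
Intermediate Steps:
o(M, j) = 80 (o(M, j) = 8*10 = 80)
o(-11, p) - 49 = 80 - 49 = 31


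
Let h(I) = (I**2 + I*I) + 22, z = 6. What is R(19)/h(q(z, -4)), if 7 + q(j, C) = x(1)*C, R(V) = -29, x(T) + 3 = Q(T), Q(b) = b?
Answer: -29/24 ≈ -1.2083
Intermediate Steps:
x(T) = -3 + T
q(j, C) = -7 - 2*C (q(j, C) = -7 + (-3 + 1)*C = -7 - 2*C)
h(I) = 22 + 2*I**2 (h(I) = (I**2 + I**2) + 22 = 2*I**2 + 22 = 22 + 2*I**2)
R(19)/h(q(z, -4)) = -29/(22 + 2*(-7 - 2*(-4))**2) = -29/(22 + 2*(-7 + 8)**2) = -29/(22 + 2*1**2) = -29/(22 + 2*1) = -29/(22 + 2) = -29/24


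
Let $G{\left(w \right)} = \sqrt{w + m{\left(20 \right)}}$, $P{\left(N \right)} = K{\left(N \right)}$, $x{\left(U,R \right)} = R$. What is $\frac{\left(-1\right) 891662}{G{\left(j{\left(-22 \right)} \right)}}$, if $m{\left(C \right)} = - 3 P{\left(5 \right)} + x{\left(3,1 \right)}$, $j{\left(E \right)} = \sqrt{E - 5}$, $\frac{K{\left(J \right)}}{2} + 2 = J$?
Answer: $- \frac{891662}{\sqrt{-17 + 3 i \sqrt{3}}} \approx -31252.0 + 2.0916 \cdot 10^{5} i$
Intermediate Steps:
$K{\left(J \right)} = -4 + 2 J$
$P{\left(N \right)} = -4 + 2 N$
$j{\left(E \right)} = \sqrt{-5 + E}$
$m{\left(C \right)} = -17$ ($m{\left(C \right)} = - 3 \left(-4 + 2 \cdot 5\right) + 1 = - 3 \left(-4 + 10\right) + 1 = \left(-3\right) 6 + 1 = -18 + 1 = -17$)
$G{\left(w \right)} = \sqrt{-17 + w}$ ($G{\left(w \right)} = \sqrt{w - 17} = \sqrt{-17 + w}$)
$\frac{\left(-1\right) 891662}{G{\left(j{\left(-22 \right)} \right)}} = \frac{\left(-1\right) 891662}{\sqrt{-17 + \sqrt{-5 - 22}}} = - \frac{891662}{\sqrt{-17 + \sqrt{-27}}} = - \frac{891662}{\sqrt{-17 + 3 i \sqrt{3}}}$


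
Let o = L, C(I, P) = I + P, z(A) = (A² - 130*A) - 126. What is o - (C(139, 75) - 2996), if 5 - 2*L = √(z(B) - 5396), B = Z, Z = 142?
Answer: 5569/2 - I*√3818/2 ≈ 2784.5 - 30.895*I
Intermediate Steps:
B = 142
z(A) = -126 + A² - 130*A
L = 5/2 - I*√3818/2 (L = 5/2 - √((-126 + 142² - 130*142) - 5396)/2 = 5/2 - √((-126 + 20164 - 18460) - 5396)/2 = 5/2 - √(1578 - 5396)/2 = 5/2 - I*√3818/2 ≈ 2.5 - 30.895*I)
o = 5/2 - I*√3818/2 ≈ 2.5 - 30.895*I
o - (C(139, 75) - 2996) = (5/2 - I*√3818/2) - ((139 + 75) - 2996) = (5/2 - I*√3818/2) - (214 - 2996) = (5/2 - I*√3818/2) - 1*(-2782) = (5/2 - I*√3818/2) + 2782 = 5569/2 - I*√3818/2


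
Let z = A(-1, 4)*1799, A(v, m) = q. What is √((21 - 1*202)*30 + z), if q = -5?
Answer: 5*I*√577 ≈ 120.1*I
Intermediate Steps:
A(v, m) = -5
z = -8995 (z = -5*1799 = -8995)
√((21 - 1*202)*30 + z) = √((21 - 1*202)*30 - 8995) = √((21 - 202)*30 - 8995) = √(-181*30 - 8995) = √(-5430 - 8995) = √(-14425) = 5*I*√577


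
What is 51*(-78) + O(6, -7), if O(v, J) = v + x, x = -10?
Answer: -3982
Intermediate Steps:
O(v, J) = -10 + v (O(v, J) = v - 10 = -10 + v)
51*(-78) + O(6, -7) = 51*(-78) + (-10 + 6) = -3978 - 4 = -3982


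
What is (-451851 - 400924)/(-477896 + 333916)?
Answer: 170555/28796 ≈ 5.9229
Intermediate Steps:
(-451851 - 400924)/(-477896 + 333916) = -852775/(-143980) = -852775*(-1/143980) = 170555/28796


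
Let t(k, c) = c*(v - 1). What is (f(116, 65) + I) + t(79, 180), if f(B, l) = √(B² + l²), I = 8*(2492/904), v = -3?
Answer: -78868/113 + √17681 ≈ -564.98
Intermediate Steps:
t(k, c) = -4*c (t(k, c) = c*(-3 - 1) = c*(-4) = -4*c)
I = 2492/113 (I = 8*(2492*(1/904)) = 8*(623/226) = 2492/113 ≈ 22.053)
(f(116, 65) + I) + t(79, 180) = (√(116² + 65²) + 2492/113) - 4*180 = (√(13456 + 4225) + 2492/113) - 720 = (√17681 + 2492/113) - 720 = (2492/113 + √17681) - 720 = -78868/113 + √17681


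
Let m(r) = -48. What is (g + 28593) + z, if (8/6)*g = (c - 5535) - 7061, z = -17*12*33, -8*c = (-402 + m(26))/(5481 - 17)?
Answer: 1085282211/87424 ≈ 12414.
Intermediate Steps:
c = 225/21856 (c = -(-402 - 48)/(8*(5481 - 17)) = -(-225)/(4*5464) = -1/8*(-225/2732) = 225/21856 ≈ 0.010295)
z = -6732 (z = -204*33 = -6732)
g = -825893853/87424 (g = 3*((225/21856 - 5535) - 7061)/4 = 3*(-120972735/21856 - 7061)/4 = (3/4)*(-275297951/21856) = -825893853/87424 ≈ -9447.0)
(g + 28593) + z = (-825893853/87424 + 28593) - 6732 = 1673820579/87424 - 6732 = 1085282211/87424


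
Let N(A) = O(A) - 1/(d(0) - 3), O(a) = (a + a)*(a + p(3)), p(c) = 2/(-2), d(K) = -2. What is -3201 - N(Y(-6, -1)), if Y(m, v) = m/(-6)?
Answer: -16006/5 ≈ -3201.2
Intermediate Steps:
Y(m, v) = -m/6 (Y(m, v) = m*(-1/6) = -m/6)
p(c) = -1 (p(c) = 2*(-1/2) = -1)
O(a) = 2*a*(-1 + a) (O(a) = (a + a)*(a - 1) = (2*a)*(-1 + a) = 2*a*(-1 + a))
N(A) = 1/5 + 2*A*(-1 + A) (N(A) = 2*A*(-1 + A) - 1/(-2 - 3) = 2*A*(-1 + A) - 1/(-5) = 2*A*(-1 + A) - 1*(-1/5) = 2*A*(-1 + A) + 1/5 = 1/5 + 2*A*(-1 + A))
-3201 - N(Y(-6, -1)) = -3201 - (1/5 + 2*(-1/6*(-6))*(-1 - 1/6*(-6))) = -3201 - (1/5 + 2*1*(-1 + 1)) = -3201 - (1/5 + 2*1*0) = -3201 - (1/5 + 0) = -3201 - 1*1/5 = -3201 - 1/5 = -16006/5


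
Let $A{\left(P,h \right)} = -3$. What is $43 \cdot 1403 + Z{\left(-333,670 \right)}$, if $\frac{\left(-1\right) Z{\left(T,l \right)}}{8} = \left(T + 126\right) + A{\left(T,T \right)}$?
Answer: $62009$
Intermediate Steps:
$Z{\left(T,l \right)} = -984 - 8 T$ ($Z{\left(T,l \right)} = - 8 \left(\left(T + 126\right) - 3\right) = - 8 \left(\left(126 + T\right) - 3\right) = - 8 \left(123 + T\right) = -984 - 8 T$)
$43 \cdot 1403 + Z{\left(-333,670 \right)} = 43 \cdot 1403 - -1680 = 60329 + \left(-984 + 2664\right) = 60329 + 1680 = 62009$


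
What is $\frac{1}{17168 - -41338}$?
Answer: $\frac{1}{58506} \approx 1.7092 \cdot 10^{-5}$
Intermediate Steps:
$\frac{1}{17168 - -41338} = \frac{1}{17168 + 41338} = \frac{1}{58506}$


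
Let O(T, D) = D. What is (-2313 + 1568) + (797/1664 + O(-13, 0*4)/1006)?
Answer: -1238883/1664 ≈ -744.52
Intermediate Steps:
(-2313 + 1568) + (797/1664 + O(-13, 0*4)/1006) = (-2313 + 1568) + (797/1664 + (0*4)/1006) = -745 + (797*(1/1664) + 0*(1/1006)) = -745 + (797/1664 + 0) = -745 + 797/1664 = -1238883/1664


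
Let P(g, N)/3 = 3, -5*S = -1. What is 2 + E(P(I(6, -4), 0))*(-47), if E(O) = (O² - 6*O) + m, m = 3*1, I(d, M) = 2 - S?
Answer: -1408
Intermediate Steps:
S = ⅕ (S = -⅕*(-1) = ⅕ ≈ 0.20000)
I(d, M) = 9/5 (I(d, M) = 2 - 1*⅕ = 2 - ⅕ = 9/5)
m = 3
P(g, N) = 9 (P(g, N) = 3*3 = 9)
E(O) = 3 + O² - 6*O (E(O) = (O² - 6*O) + 3 = 3 + O² - 6*O)
2 + E(P(I(6, -4), 0))*(-47) = 2 + (3 + 9² - 6*9)*(-47) = 2 + (3 + 81 - 54)*(-47) = 2 + 30*(-47) = 2 - 1410 = -1408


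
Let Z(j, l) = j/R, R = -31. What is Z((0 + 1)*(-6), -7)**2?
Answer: 36/961 ≈ 0.037461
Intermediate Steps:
Z(j, l) = -j/31 (Z(j, l) = j/(-31) = j*(-1/31) = -j/31)
Z((0 + 1)*(-6), -7)**2 = (-(0 + 1)*(-6)/31)**2 = (-(-6)/31)**2 = (-1/31*(-6))**2 = (6/31)**2 = 36/961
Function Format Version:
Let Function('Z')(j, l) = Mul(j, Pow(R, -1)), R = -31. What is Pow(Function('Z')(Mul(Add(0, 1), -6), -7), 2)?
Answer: Rational(36, 961) ≈ 0.037461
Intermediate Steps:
Function('Z')(j, l) = Mul(Rational(-1, 31), j) (Function('Z')(j, l) = Mul(j, Pow(-31, -1)) = Mul(j, Rational(-1, 31)) = Mul(Rational(-1, 31), j))
Pow(Function('Z')(Mul(Add(0, 1), -6), -7), 2) = Pow(Mul(Rational(-1, 31), Mul(Add(0, 1), -6)), 2) = Pow(Mul(Rational(-1, 31), Mul(1, -6)), 2) = Pow(Mul(Rational(-1, 31), -6), 2) = Pow(Rational(6, 31), 2) = Rational(36, 961)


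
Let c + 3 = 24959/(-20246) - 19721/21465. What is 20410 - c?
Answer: 167396689007/8199630 ≈ 20415.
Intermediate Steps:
c = -42240707/8199630 (c = -3 + (24959/(-20246) - 19721/21465) = -3 + (24959*(-1/20246) - 19721*1/21465) = -3 + (-24959/20246 - 19721/21465) = -3 - 17641817/8199630 = -42240707/8199630 ≈ -5.1515)
20410 - c = 20410 - 1*(-42240707/8199630) = 20410 + 42240707/8199630 = 167396689007/8199630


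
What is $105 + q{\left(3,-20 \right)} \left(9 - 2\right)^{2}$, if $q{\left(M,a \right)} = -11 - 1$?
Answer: $-483$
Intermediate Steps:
$q{\left(M,a \right)} = -12$ ($q{\left(M,a \right)} = -11 - 1 = -12$)
$105 + q{\left(3,-20 \right)} \left(9 - 2\right)^{2} = 105 - 12 \left(9 - 2\right)^{2} = 105 - 12 \cdot 7^{2} = 105 - 588 = -483$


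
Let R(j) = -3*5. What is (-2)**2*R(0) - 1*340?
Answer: -400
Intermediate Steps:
R(j) = -15
(-2)**2*R(0) - 1*340 = (-2)**2*(-15) - 1*340 = 4*(-15) - 340 = -60 - 340 = -400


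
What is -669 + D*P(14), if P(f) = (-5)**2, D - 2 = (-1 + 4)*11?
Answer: 206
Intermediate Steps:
D = 35 (D = 2 + (-1 + 4)*11 = 2 + 3*11 = 2 + 33 = 35)
P(f) = 25
-669 + D*P(14) = -669 + 35*25 = -669 + 875 = 206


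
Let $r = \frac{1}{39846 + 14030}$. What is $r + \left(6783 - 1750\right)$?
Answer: $\frac{271157909}{53876} \approx 5033.0$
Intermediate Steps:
$r = \frac{1}{53876} \approx 1.8561 \cdot 10^{-5}$
$r + \left(6783 - 1750\right) = \frac{1}{53876} + \left(6783 - 1750\right) = \frac{1}{53876} + 5033 = \frac{271157909}{53876}$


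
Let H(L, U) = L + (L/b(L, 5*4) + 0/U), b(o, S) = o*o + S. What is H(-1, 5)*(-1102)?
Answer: 24244/21 ≈ 1154.5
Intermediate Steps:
b(o, S) = S + o**2 (b(o, S) = o**2 + S = S + o**2)
H(L, U) = L + L/(20 + L**2) (H(L, U) = L + (L/(5*4 + L**2) + 0/U) = L + (L/(20 + L**2) + 0) = L + L/(20 + L**2))
H(-1, 5)*(-1102) = -(21 + (-1)**2)/(20 + (-1)**2)*(-1102) = -(21 + 1)/(20 + 1)*(-1102) = -1*22/21*(-1102) = -1*1/21*22*(-1102) = -22/21*(-1102) = 24244/21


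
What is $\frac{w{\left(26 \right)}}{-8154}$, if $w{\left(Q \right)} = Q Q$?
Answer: $- \frac{338}{4077} \approx -0.082904$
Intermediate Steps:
$w{\left(Q \right)} = Q^{2}$
$\frac{w{\left(26 \right)}}{-8154} = \frac{26^{2}}{-8154} = 676 \left(- \frac{1}{8154}\right) = - \frac{338}{4077}$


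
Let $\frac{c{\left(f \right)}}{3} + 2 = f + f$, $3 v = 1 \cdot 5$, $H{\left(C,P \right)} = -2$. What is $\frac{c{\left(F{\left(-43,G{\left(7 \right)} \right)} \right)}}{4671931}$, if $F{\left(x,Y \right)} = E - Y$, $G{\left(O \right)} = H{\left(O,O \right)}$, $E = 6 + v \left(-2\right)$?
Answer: $\frac{2}{424721} \approx 4.709 \cdot 10^{-6}$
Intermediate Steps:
$v = \frac{5}{3}$ ($v = \frac{1 \cdot 5}{3} = \frac{1}{3} \cdot 5 = \frac{5}{3} \approx 1.6667$)
$E = \frac{8}{3}$ ($E = 6 + \frac{5}{3} \left(-2\right) = 6 - \frac{10}{3} = \frac{8}{3} \approx 2.6667$)
$G{\left(O \right)} = -2$
$F{\left(x,Y \right)} = \frac{8}{3} - Y$
$c{\left(f \right)} = -6 + 6 f$ ($c{\left(f \right)} = -6 + 3 \left(f + f\right) = -6 + 3 \cdot 2 f = -6 + 6 f$)
$\frac{c{\left(F{\left(-43,G{\left(7 \right)} \right)} \right)}}{4671931} = \frac{-6 + 6 \left(\frac{8}{3} - -2\right)}{4671931} = \left(-6 + 6 \left(\frac{8}{3} + 2\right)\right) \frac{1}{4671931} = \left(-6 + 6 \cdot \frac{14}{3}\right) \frac{1}{4671931} = \left(-6 + 28\right) \frac{1}{4671931} = 22 \cdot \frac{1}{4671931} = \frac{2}{424721}$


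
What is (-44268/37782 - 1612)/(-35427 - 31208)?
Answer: 10158142/419600595 ≈ 0.024209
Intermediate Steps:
(-44268/37782 - 1612)/(-35427 - 31208) = (-44268*1/37782 - 1612)/(-66635) = (-7378/6297 - 1612)*(-1/66635) = -10158142/6297*(-1/66635) = 10158142/419600595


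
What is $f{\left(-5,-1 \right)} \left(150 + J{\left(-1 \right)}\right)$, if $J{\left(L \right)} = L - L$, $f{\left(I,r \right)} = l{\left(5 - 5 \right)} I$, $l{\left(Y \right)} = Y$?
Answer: $0$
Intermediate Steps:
$f{\left(I,r \right)} = 0$ ($f{\left(I,r \right)} = \left(5 - 5\right) I = 0 I = 0$)
$J{\left(L \right)} = 0$
$f{\left(-5,-1 \right)} \left(150 + J{\left(-1 \right)}\right) = 0 \left(150 + 0\right) = 0 \cdot 150 = 0$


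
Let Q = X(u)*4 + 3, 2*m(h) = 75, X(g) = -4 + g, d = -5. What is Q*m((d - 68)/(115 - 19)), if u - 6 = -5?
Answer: -675/2 ≈ -337.50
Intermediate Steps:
u = 1 (u = 6 - 5 = 1)
m(h) = 75/2 (m(h) = (½)*75 = 75/2)
Q = -9 (Q = (-4 + 1)*4 + 3 = -3*4 + 3 = -12 + 3 = -9)
Q*m((d - 68)/(115 - 19)) = -9*75/2 = -675/2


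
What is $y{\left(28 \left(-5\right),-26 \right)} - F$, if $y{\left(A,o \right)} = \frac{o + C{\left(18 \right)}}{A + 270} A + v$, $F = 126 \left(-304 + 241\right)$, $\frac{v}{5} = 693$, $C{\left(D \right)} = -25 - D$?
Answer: $\frac{149205}{13} \approx 11477.0$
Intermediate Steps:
$v = 3465$ ($v = 5 \cdot 693 = 3465$)
$F = -7938$ ($F = 126 \left(-63\right) = -7938$)
$y{\left(A,o \right)} = 3465 + \frac{A \left(-43 + o\right)}{270 + A}$ ($y{\left(A,o \right)} = \frac{o - 43}{A + 270} A + 3465 = \frac{o - 43}{270 + A} A + 3465 = \frac{-43 + o}{270 + A} A + 3465 = \frac{A \left(-43 + o\right)}{270 + A} + 3465 = 3465 + \frac{A \left(-43 + o\right)}{270 + A}$)
$y{\left(28 \left(-5\right),-26 \right)} - F = \frac{935550 + 3422 \cdot 28 \left(-5\right) + 28 \left(-5\right) \left(-26\right)}{270 + 28 \left(-5\right)} - -7938 = \frac{935550 + 3422 \left(-140\right) - -3640}{270 - 140} + 7938 = \frac{935550 - 479080 + 3640}{130} + 7938 = \frac{1}{130} \cdot 460110 + 7938 = \frac{46011}{13} + 7938 = \frac{149205}{13}$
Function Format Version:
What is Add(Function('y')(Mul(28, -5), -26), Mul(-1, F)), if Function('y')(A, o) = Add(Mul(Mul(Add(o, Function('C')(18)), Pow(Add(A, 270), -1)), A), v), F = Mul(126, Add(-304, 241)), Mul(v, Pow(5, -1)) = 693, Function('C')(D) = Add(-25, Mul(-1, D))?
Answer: Rational(149205, 13) ≈ 11477.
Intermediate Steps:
v = 3465 (v = Mul(5, 693) = 3465)
F = -7938 (F = Mul(126, -63) = -7938)
Function('y')(A, o) = Add(3465, Mul(A, Pow(Add(270, A), -1), Add(-43, o))) (Function('y')(A, o) = Add(Mul(Mul(Add(o, Add(-25, Mul(-1, 18))), Pow(Add(A, 270), -1)), A), 3465) = Add(Mul(Mul(Add(o, Add(-25, -18)), Pow(Add(270, A), -1)), A), 3465) = Add(Mul(Mul(Add(o, -43), Pow(Add(270, A), -1)), A), 3465) = Add(Mul(Mul(Add(-43, o), Pow(Add(270, A), -1)), A), 3465) = Add(Mul(Mul(Pow(Add(270, A), -1), Add(-43, o)), A), 3465) = Add(Mul(A, Pow(Add(270, A), -1), Add(-43, o)), 3465) = Add(3465, Mul(A, Pow(Add(270, A), -1), Add(-43, o))))
Add(Function('y')(Mul(28, -5), -26), Mul(-1, F)) = Add(Mul(Pow(Add(270, Mul(28, -5)), -1), Add(935550, Mul(3422, Mul(28, -5)), Mul(Mul(28, -5), -26))), Mul(-1, -7938)) = Add(Mul(Pow(Add(270, -140), -1), Add(935550, Mul(3422, -140), Mul(-140, -26))), 7938) = Add(Mul(Pow(130, -1), Add(935550, -479080, 3640)), 7938) = Add(Mul(Rational(1, 130), 460110), 7938) = Add(Rational(46011, 13), 7938) = Rational(149205, 13)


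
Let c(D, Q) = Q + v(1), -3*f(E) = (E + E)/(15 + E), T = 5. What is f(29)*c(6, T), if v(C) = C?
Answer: -29/11 ≈ -2.6364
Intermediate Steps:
f(E) = -2*E/(3*(15 + E)) (f(E) = -(E + E)/(3*(15 + E)) = -2*E/(3*(15 + E)))
c(D, Q) = 1 + Q (c(D, Q) = Q + 1 = 1 + Q)
f(29)*c(6, T) = (-2*29/(45 + 3*29))*(1 + 5) = -2*29/(45 + 87)*6 = -2*29/132*6 = -2*29*1/132*6 = -29/66*6 = -29/11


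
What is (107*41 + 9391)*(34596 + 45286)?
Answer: 1100614196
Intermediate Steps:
(107*41 + 9391)*(34596 + 45286) = (4387 + 9391)*79882 = 13778*79882 = 1100614196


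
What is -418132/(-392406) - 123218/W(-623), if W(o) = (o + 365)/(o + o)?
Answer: -5020486610576/8436729 ≈ -5.9508e+5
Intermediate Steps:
W(o) = (365 + o)/(2*o) (W(o) = (365 + o)/((2*o)) = (365 + o)*(1/(2*o)) = (365 + o)/(2*o))
-418132/(-392406) - 123218/W(-623) = -418132/(-392406) - 123218*(-1246/(365 - 623)) = -418132*(-1/392406) - 123218/((½)*(-1/623)*(-258)) = 209066/196203 - 123218/129/623 = 209066/196203 - 123218*623/129 = 209066/196203 - 76764814/129 = -5020486610576/8436729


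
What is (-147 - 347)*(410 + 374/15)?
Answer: -3222856/15 ≈ -2.1486e+5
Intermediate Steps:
(-147 - 347)*(410 + 374/15) = -494*(410 + 374*(1/15)) = -494*(410 + 374/15) = -494*6524/15 = -3222856/15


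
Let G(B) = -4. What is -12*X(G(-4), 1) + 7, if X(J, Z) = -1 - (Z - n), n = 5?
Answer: -29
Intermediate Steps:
X(J, Z) = 4 - Z (X(J, Z) = -1 - (Z - 1*5) = -1 - (Z - 5) = -1 - (-5 + Z) = -1 + (5 - Z) = 4 - Z)
-12*X(G(-4), 1) + 7 = -12*(4 - 1*1) + 7 = -12*(4 - 1) + 7 = -12*3 + 7 = -36 + 7 = -29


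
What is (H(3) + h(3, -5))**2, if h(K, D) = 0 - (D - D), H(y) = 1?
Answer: 1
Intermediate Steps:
h(K, D) = 0 (h(K, D) = 0 - 1*0 = 0 + 0 = 0)
(H(3) + h(3, -5))**2 = (1 + 0)**2 = 1**2 = 1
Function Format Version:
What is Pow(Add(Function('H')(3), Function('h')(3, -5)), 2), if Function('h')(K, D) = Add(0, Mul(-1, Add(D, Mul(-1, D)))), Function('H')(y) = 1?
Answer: 1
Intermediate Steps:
Function('h')(K, D) = 0 (Function('h')(K, D) = Add(0, Mul(-1, 0)) = Add(0, 0) = 0)
Pow(Add(Function('H')(3), Function('h')(3, -5)), 2) = Pow(Add(1, 0), 2) = Pow(1, 2) = 1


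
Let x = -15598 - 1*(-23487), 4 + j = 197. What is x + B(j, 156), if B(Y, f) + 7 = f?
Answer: 8038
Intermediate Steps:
j = 193 (j = -4 + 197 = 193)
B(Y, f) = -7 + f
x = 7889 (x = -15598 + 23487 = 7889)
x + B(j, 156) = 7889 + (-7 + 156) = 7889 + 149 = 8038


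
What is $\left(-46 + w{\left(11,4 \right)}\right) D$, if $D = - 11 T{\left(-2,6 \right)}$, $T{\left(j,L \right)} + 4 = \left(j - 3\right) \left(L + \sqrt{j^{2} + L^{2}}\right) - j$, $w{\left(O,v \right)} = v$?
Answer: $-14784 - 4620 \sqrt{10} \approx -29394.0$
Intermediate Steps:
$T{\left(j,L \right)} = -4 - j + \left(-3 + j\right) \left(L + \sqrt{L^{2} + j^{2}}\right)$ ($T{\left(j,L \right)} = -4 - \left(j - \left(j - 3\right) \left(L + \sqrt{j^{2} + L^{2}}\right)\right) = -4 - \left(j - \left(-3 + j\right) \left(L + \sqrt{L^{2} + j^{2}}\right)\right) = -4 - j + \left(-3 + j\right) \left(L + \sqrt{L^{2} + j^{2}}\right)$)
$D = 352 + 110 \sqrt{10}$ ($D = - 11 \left(-4 - -2 - 18 - 3 \sqrt{6^{2} + \left(-2\right)^{2}} + 6 \left(-2\right) - 2 \sqrt{6^{2} + \left(-2\right)^{2}}\right) = - 11 \left(-4 + 2 - 18 - 3 \sqrt{36 + 4} - 12 - 2 \sqrt{36 + 4}\right) = - 11 \left(-4 + 2 - 18 - 3 \sqrt{40} - 12 - 2 \sqrt{40}\right) = - 11 \left(-4 + 2 - 18 - 3 \cdot 2 \sqrt{10} - 12 - 2 \cdot 2 \sqrt{10}\right) = - 11 \left(-4 + 2 - 18 - 6 \sqrt{10} - 12 - 4 \sqrt{10}\right) = - 11 \left(-32 - 10 \sqrt{10}\right) = 352 + 110 \sqrt{10} \approx 699.85$)
$\left(-46 + w{\left(11,4 \right)}\right) D = \left(-46 + 4\right) \left(352 + 110 \sqrt{10}\right) = - 42 \left(352 + 110 \sqrt{10}\right) = -14784 - 4620 \sqrt{10}$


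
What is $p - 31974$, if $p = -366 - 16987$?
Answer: $-49327$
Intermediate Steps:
$p = -17353$
$p - 31974 = -17353 - 31974 = -49327$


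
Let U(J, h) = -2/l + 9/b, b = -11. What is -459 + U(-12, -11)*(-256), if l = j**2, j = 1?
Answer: 2887/11 ≈ 262.45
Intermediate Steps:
l = 1 (l = 1**2 = 1)
U(J, h) = -31/11 (U(J, h) = -2/1 + 9/(-11) = -2*1 + 9*(-1/11) = -2 - 9/11 = -31/11)
-459 + U(-12, -11)*(-256) = -459 - 31/11*(-256) = -459 + 7936/11 = 2887/11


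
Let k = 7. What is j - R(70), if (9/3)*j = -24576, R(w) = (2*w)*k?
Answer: -9172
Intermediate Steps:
R(w) = 14*w (R(w) = (2*w)*7 = 14*w)
j = -8192 (j = (⅓)*(-24576) = -8192)
j - R(70) = -8192 - 14*70 = -8192 - 1*980 = -8192 - 980 = -9172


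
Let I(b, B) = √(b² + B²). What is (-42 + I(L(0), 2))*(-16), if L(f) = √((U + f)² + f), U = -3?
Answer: 672 - 16*√13 ≈ 614.31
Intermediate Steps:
L(f) = √(f + (-3 + f)²) (L(f) = √((-3 + f)² + f) = √(f + (-3 + f)²))
I(b, B) = √(B² + b²)
(-42 + I(L(0), 2))*(-16) = (-42 + √(2² + (√(0 + (-3 + 0)²))²))*(-16) = (-42 + √(4 + (√(0 + (-3)²))²))*(-16) = (-42 + √(4 + (√(0 + 9))²))*(-16) = (-42 + √(4 + (√9)²))*(-16) = (-42 + √(4 + 3²))*(-16) = (-42 + √(4 + 9))*(-16) = (-42 + √13)*(-16) = 672 - 16*√13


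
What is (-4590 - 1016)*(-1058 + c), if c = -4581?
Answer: 31612234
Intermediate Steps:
(-4590 - 1016)*(-1058 + c) = (-4590 - 1016)*(-1058 - 4581) = -5606*(-5639) = 31612234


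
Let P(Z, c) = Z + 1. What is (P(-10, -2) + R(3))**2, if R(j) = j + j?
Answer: 9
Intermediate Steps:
P(Z, c) = 1 + Z
R(j) = 2*j
(P(-10, -2) + R(3))**2 = ((1 - 10) + 2*3)**2 = (-9 + 6)**2 = (-3)**2 = 9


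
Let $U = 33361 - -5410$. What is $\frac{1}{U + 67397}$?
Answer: $\frac{1}{106168} \approx 9.419 \cdot 10^{-6}$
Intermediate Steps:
$U = 38771$ ($U = 33361 + 5410 = 38771$)
$\frac{1}{U + 67397} = \frac{1}{38771 + 67397} = \frac{1}{106168}$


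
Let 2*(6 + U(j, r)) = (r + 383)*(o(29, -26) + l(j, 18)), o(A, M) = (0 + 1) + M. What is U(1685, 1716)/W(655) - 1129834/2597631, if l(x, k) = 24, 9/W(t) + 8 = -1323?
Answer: 2432883328853/15585786 ≈ 1.5610e+5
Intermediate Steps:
o(A, M) = 1 + M
W(t) = -9/1331 (W(t) = 9/(-8 - 1323) = 9/(-1331) = 9*(-1/1331) = -9/1331)
U(j, r) = -395/2 - r/2 (U(j, r) = -6 + ((r + 383)*((1 - 26) + 24))/2 = -6 + ((383 + r)*(-25 + 24))/2 = -6 + ((383 + r)*(-1))/2 = -6 + (-383 - r)/2 = -6 + (-383/2 - r/2) = -395/2 - r/2)
U(1685, 1716)/W(655) - 1129834/2597631 = (-395/2 - ½*1716)/(-9/1331) - 1129834/2597631 = (-395/2 - 858)*(-1331/9) - 1129834*1/2597631 = -2111/2*(-1331/9) - 1129834/2597631 = 2809741/18 - 1129834/2597631 = 2432883328853/15585786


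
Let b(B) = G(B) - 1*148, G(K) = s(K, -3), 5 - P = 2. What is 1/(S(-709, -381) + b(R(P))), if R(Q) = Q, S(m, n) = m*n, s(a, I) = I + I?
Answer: 1/269975 ≈ 3.7040e-6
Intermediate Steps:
P = 3 (P = 5 - 1*2 = 5 - 2 = 3)
s(a, I) = 2*I
G(K) = -6 (G(K) = 2*(-3) = -6)
b(B) = -154 (b(B) = -6 - 1*148 = -6 - 148 = -154)
1/(S(-709, -381) + b(R(P))) = 1/(-709*(-381) - 154) = 1/(270129 - 154) = 1/269975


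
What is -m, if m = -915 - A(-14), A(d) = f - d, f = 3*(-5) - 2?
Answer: 912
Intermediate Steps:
f = -17 (f = -15 - 2 = -17)
A(d) = -17 - d
m = -912 (m = -915 - (-17 - 1*(-14)) = -915 - (-17 + 14) = -915 - 1*(-3) = -915 + 3 = -912)
-m = -1*(-912) = 912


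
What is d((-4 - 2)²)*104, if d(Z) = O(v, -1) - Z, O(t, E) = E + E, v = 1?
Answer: -3952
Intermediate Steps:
O(t, E) = 2*E
d(Z) = -2 - Z (d(Z) = 2*(-1) - Z = -2 - Z)
d((-4 - 2)²)*104 = (-2 - (-4 - 2)²)*104 = (-2 - 1*(-6)²)*104 = (-2 - 1*36)*104 = (-2 - 36)*104 = -38*104 = -3952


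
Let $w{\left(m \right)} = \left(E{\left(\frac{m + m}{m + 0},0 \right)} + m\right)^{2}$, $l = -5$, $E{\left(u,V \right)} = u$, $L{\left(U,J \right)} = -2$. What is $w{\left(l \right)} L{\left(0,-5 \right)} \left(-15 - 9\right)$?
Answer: $432$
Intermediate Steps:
$w{\left(m \right)} = \left(2 + m\right)^{2}$ ($w{\left(m \right)} = \left(\frac{m + m}{m + 0} + m\right)^{2} = \left(\frac{2 m}{m} + m\right)^{2} = \left(2 + m\right)^{2}$)
$w{\left(l \right)} L{\left(0,-5 \right)} \left(-15 - 9\right) = \left(2 - 5\right)^{2} \left(- 2 \left(-15 - 9\right)\right) = \left(-3\right)^{2} \left(\left(-2\right) \left(-24\right)\right) = 9 \cdot 48 = 432$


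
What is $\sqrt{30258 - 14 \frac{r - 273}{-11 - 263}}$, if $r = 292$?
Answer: $\frac{\sqrt{567930623}}{137} \approx 173.95$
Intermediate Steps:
$\sqrt{30258 - 14 \frac{r - 273}{-11 - 263}} = \sqrt{30258 - 14 \frac{292 - 273}{-11 - 263}} = \sqrt{30258 - 14 \frac{19}{-274}} = \sqrt{30258 - 14 \cdot 19 \left(- \frac{1}{274}\right)} = \sqrt{30258 - - \frac{133}{137}} = \sqrt{30258 + \frac{133}{137}} = \sqrt{\frac{4145479}{137}} = \frac{\sqrt{567930623}}{137}$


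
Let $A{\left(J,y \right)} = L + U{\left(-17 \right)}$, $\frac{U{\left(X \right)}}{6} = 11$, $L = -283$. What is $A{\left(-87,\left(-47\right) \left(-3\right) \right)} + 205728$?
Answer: $205511$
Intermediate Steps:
$U{\left(X \right)} = 66$ ($U{\left(X \right)} = 6 \cdot 11 = 66$)
$A{\left(J,y \right)} = -217$ ($A{\left(J,y \right)} = -283 + 66 = -217$)
$A{\left(-87,\left(-47\right) \left(-3\right) \right)} + 205728 = -217 + 205728 = 205511$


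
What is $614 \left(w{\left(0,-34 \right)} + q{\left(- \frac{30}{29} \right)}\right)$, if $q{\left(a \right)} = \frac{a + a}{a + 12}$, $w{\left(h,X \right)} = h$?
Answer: $- \frac{6140}{53} \approx -115.85$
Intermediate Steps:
$q{\left(a \right)} = \frac{2 a}{12 + a}$
$614 \left(w{\left(0,-34 \right)} + q{\left(- \frac{30}{29} \right)}\right) = 614 \left(0 + \frac{2 \left(- \frac{30}{29}\right)}{12 - \frac{30}{29}}\right) = 614 \left(0 + \frac{2 \left(\left(-30\right) \frac{1}{29}\right)}{12 - \frac{30}{29}}\right) = 614 \left(0 + 2 \left(- \frac{30}{29}\right) \frac{1}{12 - \frac{30}{29}}\right) = 614 \left(0 + 2 \left(- \frac{30}{29}\right) \frac{1}{\frac{318}{29}}\right) = 614 \left(0 + 2 \left(- \frac{30}{29}\right) \frac{29}{318}\right) = 614 \left(0 - \frac{10}{53}\right) = 614 \left(- \frac{10}{53}\right) = - \frac{6140}{53}$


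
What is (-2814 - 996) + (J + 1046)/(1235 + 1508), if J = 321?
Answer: -10449463/2743 ≈ -3809.5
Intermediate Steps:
(-2814 - 996) + (J + 1046)/(1235 + 1508) = (-2814 - 996) + (321 + 1046)/(1235 + 1508) = -3810 + 1367/2743 = -10449463/2743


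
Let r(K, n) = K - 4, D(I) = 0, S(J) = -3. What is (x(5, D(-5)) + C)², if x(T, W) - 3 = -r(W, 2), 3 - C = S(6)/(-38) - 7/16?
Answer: 9916201/92416 ≈ 107.30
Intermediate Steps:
C = 1021/304 (C = 3 - (-3/(-38) - 7/16) = 3 - (-3*(-1/38) - 7*1/16) = 3 - (3/38 - 7/16) = 3 - 1*(-109/304) = 3 + 109/304 = 1021/304 ≈ 3.3586)
r(K, n) = -4 + K
x(T, W) = 7 - W (x(T, W) = 3 - (-4 + W) = 3 + (4 - W) = 7 - W)
(x(5, D(-5)) + C)² = ((7 - 1*0) + 1021/304)² = ((7 + 0) + 1021/304)² = (7 + 1021/304)² = (3149/304)² = 9916201/92416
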